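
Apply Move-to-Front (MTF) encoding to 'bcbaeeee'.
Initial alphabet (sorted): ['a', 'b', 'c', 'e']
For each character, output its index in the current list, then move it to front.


MTF encoding:
'b': index 1 in ['a', 'b', 'c', 'e'] -> ['b', 'a', 'c', 'e']
'c': index 2 in ['b', 'a', 'c', 'e'] -> ['c', 'b', 'a', 'e']
'b': index 1 in ['c', 'b', 'a', 'e'] -> ['b', 'c', 'a', 'e']
'a': index 2 in ['b', 'c', 'a', 'e'] -> ['a', 'b', 'c', 'e']
'e': index 3 in ['a', 'b', 'c', 'e'] -> ['e', 'a', 'b', 'c']
'e': index 0 in ['e', 'a', 'b', 'c'] -> ['e', 'a', 'b', 'c']
'e': index 0 in ['e', 'a', 'b', 'c'] -> ['e', 'a', 'b', 'c']
'e': index 0 in ['e', 'a', 'b', 'c'] -> ['e', 'a', 'b', 'c']


Output: [1, 2, 1, 2, 3, 0, 0, 0]


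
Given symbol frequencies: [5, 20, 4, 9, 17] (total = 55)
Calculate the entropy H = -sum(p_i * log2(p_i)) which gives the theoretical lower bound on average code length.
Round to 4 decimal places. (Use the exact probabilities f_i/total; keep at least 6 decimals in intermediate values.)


Per-symbol terms -p_i * log2(p_i) with p_i = f_i/55:
  p = 5/55 = 0.090909: log2(p) = -3.459432, -p*log2(p) = 0.314494
  p = 20/55 = 0.363636: log2(p) = -1.459432, -p*log2(p) = 0.530702
  p = 4/55 = 0.072727: log2(p) = -3.781360, -p*log2(p) = 0.275008
  p = 9/55 = 0.163636: log2(p) = -2.611435, -p*log2(p) = 0.427326
  p = 17/55 = 0.309091: log2(p) = -1.693897, -p*log2(p) = 0.523568
H = 0.314494 + 0.530702 + 0.275008 + 0.427326 + 0.523568 = 2.071098

H = 2.0711 bits/symbol


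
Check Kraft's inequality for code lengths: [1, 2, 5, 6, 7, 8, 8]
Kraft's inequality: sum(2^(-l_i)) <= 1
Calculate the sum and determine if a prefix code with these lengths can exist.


Sum = 2^(-1) + 2^(-2) + 2^(-5) + 2^(-6) + 2^(-7) + 2^(-8) + 2^(-8)
    = 0.5 + 0.25 + 0.03125 + 0.015625 + 0.0078125 + 0.00390625 + 0.00390625
    = 208/256 = 0.8125
Since 0.8125 <= 1, Kraft's inequality IS satisfied.
A prefix code with these lengths CAN exist.

Kraft sum = 0.8125. Satisfied.


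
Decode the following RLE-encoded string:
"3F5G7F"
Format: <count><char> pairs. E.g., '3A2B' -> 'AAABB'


Expanding each <count><char> pair:
  3F -> 'FFF'
  5G -> 'GGGGG'
  7F -> 'FFFFFFF'

Decoded = FFFGGGGGFFFFFFF


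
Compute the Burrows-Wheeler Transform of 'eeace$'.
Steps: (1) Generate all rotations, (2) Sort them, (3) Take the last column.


Rotations (sorted):
  0: $eeace -> last char: e
  1: ace$ee -> last char: e
  2: ce$eea -> last char: a
  3: e$eeac -> last char: c
  4: eace$e -> last char: e
  5: eeace$ -> last char: $


BWT = eeace$


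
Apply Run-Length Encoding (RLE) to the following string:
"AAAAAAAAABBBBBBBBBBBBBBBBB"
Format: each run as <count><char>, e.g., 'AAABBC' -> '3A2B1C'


Scanning runs left to right:
  i=0: run of 'A' x 9 -> '9A'
  i=9: run of 'B' x 17 -> '17B'

RLE = 9A17B


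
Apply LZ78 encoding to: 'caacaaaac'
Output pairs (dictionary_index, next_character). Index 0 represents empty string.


LZ78 encoding steps:
Dictionary: {0: ''}
Step 1: w='' (idx 0), next='c' -> output (0, 'c'), add 'c' as idx 1
Step 2: w='' (idx 0), next='a' -> output (0, 'a'), add 'a' as idx 2
Step 3: w='a' (idx 2), next='c' -> output (2, 'c'), add 'ac' as idx 3
Step 4: w='a' (idx 2), next='a' -> output (2, 'a'), add 'aa' as idx 4
Step 5: w='aa' (idx 4), next='c' -> output (4, 'c'), add 'aac' as idx 5


Encoded: [(0, 'c'), (0, 'a'), (2, 'c'), (2, 'a'), (4, 'c')]


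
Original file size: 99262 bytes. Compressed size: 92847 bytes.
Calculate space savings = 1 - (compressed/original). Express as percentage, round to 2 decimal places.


ratio = compressed/original = 92847/99262 = 0.935373
savings = 1 - ratio = 1 - 0.935373 = 0.064627
as a percentage: 0.064627 * 100 = 6.46%

Space savings = 1 - 92847/99262 = 6.46%


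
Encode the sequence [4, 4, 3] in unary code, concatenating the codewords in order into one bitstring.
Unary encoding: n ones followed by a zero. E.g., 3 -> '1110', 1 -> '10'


Encode each number as n ones followed by a terminating 0:
  4 -> 11110 (5 bits)
  4 -> 11110 (5 bits)
  3 -> 1110 (4 bits)
Total length = 5 + 5 + 4 = 14 bits.

Unary([4, 4, 3]) = 11110111101110 (14 bits)


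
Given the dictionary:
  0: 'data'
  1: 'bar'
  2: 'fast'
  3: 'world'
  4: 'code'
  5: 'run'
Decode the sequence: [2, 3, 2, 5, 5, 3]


Look up each index in the dictionary:
  2 -> 'fast'
  3 -> 'world'
  2 -> 'fast'
  5 -> 'run'
  5 -> 'run'
  3 -> 'world'

Decoded: "fast world fast run run world"


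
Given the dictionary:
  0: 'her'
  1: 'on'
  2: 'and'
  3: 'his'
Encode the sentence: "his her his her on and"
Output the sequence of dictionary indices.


Look up each word in the dictionary:
  'his' -> 3
  'her' -> 0
  'his' -> 3
  'her' -> 0
  'on' -> 1
  'and' -> 2

Encoded: [3, 0, 3, 0, 1, 2]


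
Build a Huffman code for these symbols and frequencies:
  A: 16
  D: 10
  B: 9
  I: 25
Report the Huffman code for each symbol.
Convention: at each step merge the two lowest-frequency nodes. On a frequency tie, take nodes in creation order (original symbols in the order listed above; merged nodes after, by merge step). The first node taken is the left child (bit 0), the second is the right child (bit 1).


Huffman tree construction:
Step 1: Merge B(9) + D(10) = 19
Step 2: Merge A(16) + (B+D)(19) = 35
Step 3: Merge I(25) + (A+(B+D))(35) = 60
Read each symbol's code off the tree from the root (left child = 0, right child = 1).

Codes:
  A: 10 (length 2)
  D: 111 (length 3)
  B: 110 (length 3)
  I: 0 (length 1)
Average code length: 114/60 = 1.9000 bits/symbol


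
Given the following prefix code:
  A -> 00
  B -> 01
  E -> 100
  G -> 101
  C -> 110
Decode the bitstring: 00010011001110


Decoding step by step:
Bits 00 -> A
Bits 01 -> B
Bits 00 -> A
Bits 110 -> C
Bits 01 -> B
Bits 110 -> C


Decoded message: ABACBC


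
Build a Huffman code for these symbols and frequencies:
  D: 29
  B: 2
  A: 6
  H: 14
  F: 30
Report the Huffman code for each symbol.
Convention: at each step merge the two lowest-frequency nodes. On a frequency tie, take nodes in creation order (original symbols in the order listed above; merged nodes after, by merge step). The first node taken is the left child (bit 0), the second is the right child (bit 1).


Huffman tree construction:
Step 1: Merge B(2) + A(6) = 8
Step 2: Merge (B+A)(8) + H(14) = 22
Step 3: Merge ((B+A)+H)(22) + D(29) = 51
Step 4: Merge F(30) + (((B+A)+H)+D)(51) = 81
Read each symbol's code off the tree from the root (left child = 0, right child = 1).

Codes:
  D: 11 (length 2)
  B: 1000 (length 4)
  A: 1001 (length 4)
  H: 101 (length 3)
  F: 0 (length 1)
Average code length: 162/81 = 2.0000 bits/symbol


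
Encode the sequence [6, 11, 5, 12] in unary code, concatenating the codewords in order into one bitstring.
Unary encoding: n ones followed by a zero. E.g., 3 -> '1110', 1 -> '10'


Encode each number as n ones followed by a terminating 0:
  6 -> 1111110 (7 bits)
  11 -> 111111111110 (12 bits)
  5 -> 111110 (6 bits)
  12 -> 1111111111110 (13 bits)
Total length = 7 + 12 + 6 + 13 = 38 bits.

Unary([6, 11, 5, 12]) = 11111101111111111101111101111111111110 (38 bits)


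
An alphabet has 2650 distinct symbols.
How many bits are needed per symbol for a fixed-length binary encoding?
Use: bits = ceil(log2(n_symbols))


log2(2650) = 11.3718
Bracket: 2^11 = 2048 < 2650 <= 2^12 = 4096
So ceil(log2(2650)) = 12

bits = ceil(log2(2650)) = ceil(11.3718) = 12 bits


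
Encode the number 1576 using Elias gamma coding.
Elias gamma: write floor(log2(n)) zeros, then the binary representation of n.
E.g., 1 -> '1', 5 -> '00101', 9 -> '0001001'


num_bits = floor(log2(1576)) + 1 = 11
leading_zeros = num_bits - 1 = 10
binary(1576) = 11000101000

Elias gamma(1576) = '0000000000' + '11000101000' = 000000000011000101000 (21 bits)


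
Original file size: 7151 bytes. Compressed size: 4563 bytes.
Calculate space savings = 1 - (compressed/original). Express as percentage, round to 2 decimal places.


ratio = compressed/original = 4563/7151 = 0.638093
savings = 1 - ratio = 1 - 0.638093 = 0.361907
as a percentage: 0.361907 * 100 = 36.19%

Space savings = 1 - 4563/7151 = 36.19%


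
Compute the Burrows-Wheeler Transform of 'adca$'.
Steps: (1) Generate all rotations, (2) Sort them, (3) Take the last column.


Rotations (sorted):
  0: $adca -> last char: a
  1: a$adc -> last char: c
  2: adca$ -> last char: $
  3: ca$ad -> last char: d
  4: dca$a -> last char: a


BWT = ac$da


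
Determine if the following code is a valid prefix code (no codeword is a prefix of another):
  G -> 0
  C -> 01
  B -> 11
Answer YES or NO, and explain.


Checking each pair (does one codeword prefix another?):
  G='0' vs C='01': prefix -- VIOLATION

NO -- this is NOT a valid prefix code. G (0) is a prefix of C (01).


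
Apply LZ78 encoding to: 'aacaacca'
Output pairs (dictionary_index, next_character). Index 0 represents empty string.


LZ78 encoding steps:
Dictionary: {0: ''}
Step 1: w='' (idx 0), next='a' -> output (0, 'a'), add 'a' as idx 1
Step 2: w='a' (idx 1), next='c' -> output (1, 'c'), add 'ac' as idx 2
Step 3: w='a' (idx 1), next='a' -> output (1, 'a'), add 'aa' as idx 3
Step 4: w='' (idx 0), next='c' -> output (0, 'c'), add 'c' as idx 4
Step 5: w='c' (idx 4), next='a' -> output (4, 'a'), add 'ca' as idx 5


Encoded: [(0, 'a'), (1, 'c'), (1, 'a'), (0, 'c'), (4, 'a')]


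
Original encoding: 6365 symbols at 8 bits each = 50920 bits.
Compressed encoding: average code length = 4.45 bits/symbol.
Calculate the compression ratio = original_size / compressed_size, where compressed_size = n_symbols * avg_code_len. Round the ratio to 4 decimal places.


original_size = n_symbols * orig_bits = 6365 * 8 = 50920 bits
compressed_size = n_symbols * avg_code_len = 6365 * 4.45 = 28324.25 bits
ratio = original_size / compressed_size = 50920 / 28324.25 = 1.7978

Compression ratio = 1.7978


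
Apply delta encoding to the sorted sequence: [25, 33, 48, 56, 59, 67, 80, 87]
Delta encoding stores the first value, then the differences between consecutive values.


First value: 25
Deltas:
  33 - 25 = 8
  48 - 33 = 15
  56 - 48 = 8
  59 - 56 = 3
  67 - 59 = 8
  80 - 67 = 13
  87 - 80 = 7


Delta encoded: [25, 8, 15, 8, 3, 8, 13, 7]


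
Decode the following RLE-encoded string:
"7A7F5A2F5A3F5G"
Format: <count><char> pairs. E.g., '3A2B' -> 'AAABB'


Expanding each <count><char> pair:
  7A -> 'AAAAAAA'
  7F -> 'FFFFFFF'
  5A -> 'AAAAA'
  2F -> 'FF'
  5A -> 'AAAAA'
  3F -> 'FFF'
  5G -> 'GGGGG'

Decoded = AAAAAAAFFFFFFFAAAAAFFAAAAAFFFGGGGG


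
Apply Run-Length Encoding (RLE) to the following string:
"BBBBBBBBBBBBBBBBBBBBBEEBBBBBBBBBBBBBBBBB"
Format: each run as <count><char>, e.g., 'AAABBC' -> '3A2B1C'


Scanning runs left to right:
  i=0: run of 'B' x 21 -> '21B'
  i=21: run of 'E' x 2 -> '2E'
  i=23: run of 'B' x 17 -> '17B'

RLE = 21B2E17B


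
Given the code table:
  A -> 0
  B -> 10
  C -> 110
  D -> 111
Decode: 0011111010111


Decoding:
0 -> A
0 -> A
111 -> D
110 -> C
10 -> B
111 -> D


Result: AADCBD


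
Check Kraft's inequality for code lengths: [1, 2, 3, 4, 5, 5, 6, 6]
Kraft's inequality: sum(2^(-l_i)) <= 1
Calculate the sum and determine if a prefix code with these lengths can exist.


Sum = 2^(-1) + 2^(-2) + 2^(-3) + 2^(-4) + 2^(-5) + 2^(-5) + 2^(-6) + 2^(-6)
    = 0.5 + 0.25 + 0.125 + 0.0625 + 0.03125 + 0.03125 + 0.015625 + 0.015625
    = 66/64 = 1.03125
Since 1.03125 > 1, Kraft's inequality is NOT satisfied.
A prefix code with these lengths CANNOT exist.

Kraft sum = 1.03125. Not satisfied.


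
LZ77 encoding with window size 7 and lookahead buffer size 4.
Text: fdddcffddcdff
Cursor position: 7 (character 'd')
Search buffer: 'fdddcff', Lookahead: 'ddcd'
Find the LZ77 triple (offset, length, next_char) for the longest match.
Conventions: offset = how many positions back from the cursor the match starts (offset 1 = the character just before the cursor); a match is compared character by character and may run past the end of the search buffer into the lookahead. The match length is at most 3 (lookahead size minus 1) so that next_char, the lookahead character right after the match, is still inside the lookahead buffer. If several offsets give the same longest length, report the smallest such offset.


Try each offset into the search buffer:
  offset=1 (pos 6, char 'f'): match length 0
  offset=2 (pos 5, char 'f'): match length 0
  offset=3 (pos 4, char 'c'): match length 0
  offset=4 (pos 3, char 'd'): match length 1
  offset=5 (pos 2, char 'd'): match length 3
  offset=6 (pos 1, char 'd'): match length 2
  offset=7 (pos 0, char 'f'): match length 0
Longest match has length 3 at offset 5.
next_char = character at position 7 + 3 = 10 -> 'd'

Best match: offset=5, length=3 (matching 'ddc' starting at position 2)
LZ77 triple: (5, 3, 'd')


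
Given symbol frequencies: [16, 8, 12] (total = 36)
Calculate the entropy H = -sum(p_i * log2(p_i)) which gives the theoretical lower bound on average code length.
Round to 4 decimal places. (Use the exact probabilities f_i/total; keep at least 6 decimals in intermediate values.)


Per-symbol terms -p_i * log2(p_i) with p_i = f_i/36:
  p = 16/36 = 0.444444: log2(p) = -1.169925, -p*log2(p) = 0.519967
  p = 8/36 = 0.222222: log2(p) = -2.169925, -p*log2(p) = 0.482206
  p = 12/36 = 0.333333: log2(p) = -1.584963, -p*log2(p) = 0.528321
H = 0.519967 + 0.482206 + 0.528321 = 1.530494

H = 1.5305 bits/symbol


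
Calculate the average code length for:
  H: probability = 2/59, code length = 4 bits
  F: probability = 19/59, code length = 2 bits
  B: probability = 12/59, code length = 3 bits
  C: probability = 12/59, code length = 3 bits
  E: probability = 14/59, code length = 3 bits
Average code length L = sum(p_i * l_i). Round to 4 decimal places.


Weighted contributions p_i * l_i:
  H: (2/59) * 4 = 8/59
  F: (19/59) * 2 = 38/59
  B: (12/59) * 3 = 36/59
  C: (12/59) * 3 = 36/59
  E: (14/59) * 3 = 42/59
Sum = (8 + 38 + 36 + 36 + 42)/59 = 160/59

L = 160/59 = 2.7119 bits/symbol


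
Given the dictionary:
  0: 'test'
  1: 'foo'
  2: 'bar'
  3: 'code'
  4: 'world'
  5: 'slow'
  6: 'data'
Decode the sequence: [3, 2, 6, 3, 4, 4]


Look up each index in the dictionary:
  3 -> 'code'
  2 -> 'bar'
  6 -> 'data'
  3 -> 'code'
  4 -> 'world'
  4 -> 'world'

Decoded: "code bar data code world world"


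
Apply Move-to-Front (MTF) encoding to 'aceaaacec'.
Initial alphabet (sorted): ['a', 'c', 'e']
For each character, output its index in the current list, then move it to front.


MTF encoding:
'a': index 0 in ['a', 'c', 'e'] -> ['a', 'c', 'e']
'c': index 1 in ['a', 'c', 'e'] -> ['c', 'a', 'e']
'e': index 2 in ['c', 'a', 'e'] -> ['e', 'c', 'a']
'a': index 2 in ['e', 'c', 'a'] -> ['a', 'e', 'c']
'a': index 0 in ['a', 'e', 'c'] -> ['a', 'e', 'c']
'a': index 0 in ['a', 'e', 'c'] -> ['a', 'e', 'c']
'c': index 2 in ['a', 'e', 'c'] -> ['c', 'a', 'e']
'e': index 2 in ['c', 'a', 'e'] -> ['e', 'c', 'a']
'c': index 1 in ['e', 'c', 'a'] -> ['c', 'e', 'a']


Output: [0, 1, 2, 2, 0, 0, 2, 2, 1]


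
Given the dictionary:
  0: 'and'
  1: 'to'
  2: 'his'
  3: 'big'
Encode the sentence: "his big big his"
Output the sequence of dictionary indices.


Look up each word in the dictionary:
  'his' -> 2
  'big' -> 3
  'big' -> 3
  'his' -> 2

Encoded: [2, 3, 3, 2]


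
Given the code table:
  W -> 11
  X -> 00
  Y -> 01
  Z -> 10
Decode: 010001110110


Decoding:
01 -> Y
00 -> X
01 -> Y
11 -> W
01 -> Y
10 -> Z


Result: YXYWYZ


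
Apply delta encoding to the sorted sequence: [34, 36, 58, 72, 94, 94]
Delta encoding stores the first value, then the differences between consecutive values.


First value: 34
Deltas:
  36 - 34 = 2
  58 - 36 = 22
  72 - 58 = 14
  94 - 72 = 22
  94 - 94 = 0


Delta encoded: [34, 2, 22, 14, 22, 0]


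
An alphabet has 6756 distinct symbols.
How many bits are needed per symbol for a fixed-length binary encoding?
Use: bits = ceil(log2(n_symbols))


log2(6756) = 12.722
Bracket: 2^12 = 4096 < 6756 <= 2^13 = 8192
So ceil(log2(6756)) = 13

bits = ceil(log2(6756)) = ceil(12.722) = 13 bits


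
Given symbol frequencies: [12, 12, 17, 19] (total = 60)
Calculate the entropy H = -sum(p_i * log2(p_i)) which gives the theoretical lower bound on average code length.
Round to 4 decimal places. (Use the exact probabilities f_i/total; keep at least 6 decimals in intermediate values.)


Per-symbol terms -p_i * log2(p_i) with p_i = f_i/60:
  p = 12/60 = 0.200000: log2(p) = -2.321928, -p*log2(p) = 0.464386
  p = 12/60 = 0.200000: log2(p) = -2.321928, -p*log2(p) = 0.464386
  p = 17/60 = 0.283333: log2(p) = -1.819428, -p*log2(p) = 0.515505
  p = 19/60 = 0.316667: log2(p) = -1.658963, -p*log2(p) = 0.525338
H = 0.464386 + 0.464386 + 0.515505 + 0.525338 = 1.969615

H = 1.9696 bits/symbol


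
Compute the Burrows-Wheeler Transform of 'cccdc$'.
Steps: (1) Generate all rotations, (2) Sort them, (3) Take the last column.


Rotations (sorted):
  0: $cccdc -> last char: c
  1: c$cccd -> last char: d
  2: cccdc$ -> last char: $
  3: ccdc$c -> last char: c
  4: cdc$cc -> last char: c
  5: dc$ccc -> last char: c


BWT = cd$ccc


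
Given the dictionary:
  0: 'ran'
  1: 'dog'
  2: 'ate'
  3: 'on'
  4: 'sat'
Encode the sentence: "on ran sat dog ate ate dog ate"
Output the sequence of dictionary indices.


Look up each word in the dictionary:
  'on' -> 3
  'ran' -> 0
  'sat' -> 4
  'dog' -> 1
  'ate' -> 2
  'ate' -> 2
  'dog' -> 1
  'ate' -> 2

Encoded: [3, 0, 4, 1, 2, 2, 1, 2]


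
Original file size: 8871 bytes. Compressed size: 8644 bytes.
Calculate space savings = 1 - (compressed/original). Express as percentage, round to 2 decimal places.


ratio = compressed/original = 8644/8871 = 0.974411
savings = 1 - ratio = 1 - 0.974411 = 0.025589
as a percentage: 0.025589 * 100 = 2.56%

Space savings = 1 - 8644/8871 = 2.56%


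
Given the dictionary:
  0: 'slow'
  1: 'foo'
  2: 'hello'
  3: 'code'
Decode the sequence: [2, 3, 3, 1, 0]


Look up each index in the dictionary:
  2 -> 'hello'
  3 -> 'code'
  3 -> 'code'
  1 -> 'foo'
  0 -> 'slow'

Decoded: "hello code code foo slow"


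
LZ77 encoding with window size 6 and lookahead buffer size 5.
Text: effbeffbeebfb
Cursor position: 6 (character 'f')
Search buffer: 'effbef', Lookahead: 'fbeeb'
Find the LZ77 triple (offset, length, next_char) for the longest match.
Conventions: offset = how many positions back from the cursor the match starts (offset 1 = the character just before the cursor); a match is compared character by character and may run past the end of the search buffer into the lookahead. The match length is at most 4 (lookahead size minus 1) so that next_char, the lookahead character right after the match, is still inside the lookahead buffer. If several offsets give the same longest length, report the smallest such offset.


Try each offset into the search buffer:
  offset=1 (pos 5, char 'f'): match length 1
  offset=2 (pos 4, char 'e'): match length 0
  offset=3 (pos 3, char 'b'): match length 0
  offset=4 (pos 2, char 'f'): match length 3
  offset=5 (pos 1, char 'f'): match length 1
  offset=6 (pos 0, char 'e'): match length 0
Longest match has length 3 at offset 4.
next_char = character at position 6 + 3 = 9 -> 'e'

Best match: offset=4, length=3 (matching 'fbe' starting at position 2)
LZ77 triple: (4, 3, 'e')


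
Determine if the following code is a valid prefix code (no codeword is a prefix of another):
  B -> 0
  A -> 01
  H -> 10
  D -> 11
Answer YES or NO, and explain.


Checking each pair (does one codeword prefix another?):
  B='0' vs A='01': prefix -- VIOLATION

NO -- this is NOT a valid prefix code. B (0) is a prefix of A (01).


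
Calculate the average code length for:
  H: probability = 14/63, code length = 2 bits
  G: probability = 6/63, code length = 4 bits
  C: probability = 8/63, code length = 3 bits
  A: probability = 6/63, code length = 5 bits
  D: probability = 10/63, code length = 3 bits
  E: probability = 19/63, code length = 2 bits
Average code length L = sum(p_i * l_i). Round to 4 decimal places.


Weighted contributions p_i * l_i:
  H: (14/63) * 2 = 28/63
  G: (6/63) * 4 = 24/63
  C: (8/63) * 3 = 24/63
  A: (6/63) * 5 = 30/63
  D: (10/63) * 3 = 30/63
  E: (19/63) * 2 = 38/63
Sum = (28 + 24 + 24 + 30 + 30 + 38)/63 = 174/63

L = 174/63 = 2.7619 bits/symbol


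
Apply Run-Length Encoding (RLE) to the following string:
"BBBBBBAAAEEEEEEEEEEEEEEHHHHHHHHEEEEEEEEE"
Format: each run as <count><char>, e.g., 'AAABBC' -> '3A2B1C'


Scanning runs left to right:
  i=0: run of 'B' x 6 -> '6B'
  i=6: run of 'A' x 3 -> '3A'
  i=9: run of 'E' x 14 -> '14E'
  i=23: run of 'H' x 8 -> '8H'
  i=31: run of 'E' x 9 -> '9E'

RLE = 6B3A14E8H9E


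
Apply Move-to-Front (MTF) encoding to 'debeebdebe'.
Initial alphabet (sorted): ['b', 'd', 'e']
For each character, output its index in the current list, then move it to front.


MTF encoding:
'd': index 1 in ['b', 'd', 'e'] -> ['d', 'b', 'e']
'e': index 2 in ['d', 'b', 'e'] -> ['e', 'd', 'b']
'b': index 2 in ['e', 'd', 'b'] -> ['b', 'e', 'd']
'e': index 1 in ['b', 'e', 'd'] -> ['e', 'b', 'd']
'e': index 0 in ['e', 'b', 'd'] -> ['e', 'b', 'd']
'b': index 1 in ['e', 'b', 'd'] -> ['b', 'e', 'd']
'd': index 2 in ['b', 'e', 'd'] -> ['d', 'b', 'e']
'e': index 2 in ['d', 'b', 'e'] -> ['e', 'd', 'b']
'b': index 2 in ['e', 'd', 'b'] -> ['b', 'e', 'd']
'e': index 1 in ['b', 'e', 'd'] -> ['e', 'b', 'd']


Output: [1, 2, 2, 1, 0, 1, 2, 2, 2, 1]


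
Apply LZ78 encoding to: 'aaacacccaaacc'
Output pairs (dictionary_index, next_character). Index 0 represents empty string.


LZ78 encoding steps:
Dictionary: {0: ''}
Step 1: w='' (idx 0), next='a' -> output (0, 'a'), add 'a' as idx 1
Step 2: w='a' (idx 1), next='a' -> output (1, 'a'), add 'aa' as idx 2
Step 3: w='' (idx 0), next='c' -> output (0, 'c'), add 'c' as idx 3
Step 4: w='a' (idx 1), next='c' -> output (1, 'c'), add 'ac' as idx 4
Step 5: w='c' (idx 3), next='c' -> output (3, 'c'), add 'cc' as idx 5
Step 6: w='aa' (idx 2), next='a' -> output (2, 'a'), add 'aaa' as idx 6
Step 7: w='cc' (idx 5), end of input -> output (5, '')


Encoded: [(0, 'a'), (1, 'a'), (0, 'c'), (1, 'c'), (3, 'c'), (2, 'a'), (5, '')]


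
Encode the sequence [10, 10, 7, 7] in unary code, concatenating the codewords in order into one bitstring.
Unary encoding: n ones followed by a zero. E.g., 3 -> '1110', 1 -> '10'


Encode each number as n ones followed by a terminating 0:
  10 -> 11111111110 (11 bits)
  10 -> 11111111110 (11 bits)
  7 -> 11111110 (8 bits)
  7 -> 11111110 (8 bits)
Total length = 11 + 11 + 8 + 8 = 38 bits.

Unary([10, 10, 7, 7]) = 11111111110111111111101111111011111110 (38 bits)


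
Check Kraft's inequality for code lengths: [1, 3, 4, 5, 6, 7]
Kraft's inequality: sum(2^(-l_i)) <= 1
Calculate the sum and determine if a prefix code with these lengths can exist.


Sum = 2^(-1) + 2^(-3) + 2^(-4) + 2^(-5) + 2^(-6) + 2^(-7)
    = 0.5 + 0.125 + 0.0625 + 0.03125 + 0.015625 + 0.0078125
    = 95/128 = 0.7421875
Since 0.7421875 <= 1, Kraft's inequality IS satisfied.
A prefix code with these lengths CAN exist.

Kraft sum = 0.7421875. Satisfied.


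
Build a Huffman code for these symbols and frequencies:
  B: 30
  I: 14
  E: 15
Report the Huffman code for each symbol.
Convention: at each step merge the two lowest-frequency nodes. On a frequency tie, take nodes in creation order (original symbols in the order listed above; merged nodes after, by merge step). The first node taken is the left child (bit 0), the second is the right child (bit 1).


Huffman tree construction:
Step 1: Merge I(14) + E(15) = 29
Step 2: Merge (I+E)(29) + B(30) = 59
Read each symbol's code off the tree from the root (left child = 0, right child = 1).

Codes:
  B: 1 (length 1)
  I: 00 (length 2)
  E: 01 (length 2)
Average code length: 88/59 = 1.4915 bits/symbol


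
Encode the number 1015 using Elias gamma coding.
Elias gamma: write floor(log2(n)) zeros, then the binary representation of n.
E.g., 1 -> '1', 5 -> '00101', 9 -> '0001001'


num_bits = floor(log2(1015)) + 1 = 10
leading_zeros = num_bits - 1 = 9
binary(1015) = 1111110111

Elias gamma(1015) = '000000000' + '1111110111' = 0000000001111110111 (19 bits)


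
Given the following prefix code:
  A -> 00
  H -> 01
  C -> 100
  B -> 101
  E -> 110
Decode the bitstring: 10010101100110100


Decoding step by step:
Bits 100 -> C
Bits 101 -> B
Bits 01 -> H
Bits 100 -> C
Bits 110 -> E
Bits 100 -> C


Decoded message: CBHCEC


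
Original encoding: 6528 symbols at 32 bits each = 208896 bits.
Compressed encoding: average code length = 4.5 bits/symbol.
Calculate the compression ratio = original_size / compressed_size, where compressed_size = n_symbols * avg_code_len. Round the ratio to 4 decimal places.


original_size = n_symbols * orig_bits = 6528 * 32 = 208896 bits
compressed_size = n_symbols * avg_code_len = 6528 * 4.5 = 29376.0 bits
ratio = original_size / compressed_size = 208896 / 29376.0 = 7.1111

Compression ratio = 7.1111


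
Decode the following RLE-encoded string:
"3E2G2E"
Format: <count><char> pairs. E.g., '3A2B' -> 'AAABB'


Expanding each <count><char> pair:
  3E -> 'EEE'
  2G -> 'GG'
  2E -> 'EE'

Decoded = EEEGGEE


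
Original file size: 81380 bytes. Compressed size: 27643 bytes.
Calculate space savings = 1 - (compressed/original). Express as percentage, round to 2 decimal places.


ratio = compressed/original = 27643/81380 = 0.339678
savings = 1 - ratio = 1 - 0.339678 = 0.660322
as a percentage: 0.660322 * 100 = 66.03%

Space savings = 1 - 27643/81380 = 66.03%


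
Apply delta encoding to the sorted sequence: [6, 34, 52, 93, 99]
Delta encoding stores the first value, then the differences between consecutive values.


First value: 6
Deltas:
  34 - 6 = 28
  52 - 34 = 18
  93 - 52 = 41
  99 - 93 = 6


Delta encoded: [6, 28, 18, 41, 6]


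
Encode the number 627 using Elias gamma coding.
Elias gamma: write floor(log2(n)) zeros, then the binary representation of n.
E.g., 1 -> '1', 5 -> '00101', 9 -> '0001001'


num_bits = floor(log2(627)) + 1 = 10
leading_zeros = num_bits - 1 = 9
binary(627) = 1001110011

Elias gamma(627) = '000000000' + '1001110011' = 0000000001001110011 (19 bits)


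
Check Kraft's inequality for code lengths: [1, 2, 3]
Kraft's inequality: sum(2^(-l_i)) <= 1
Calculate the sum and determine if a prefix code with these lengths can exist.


Sum = 2^(-1) + 2^(-2) + 2^(-3)
    = 0.5 + 0.25 + 0.125
    = 7/8 = 0.875
Since 0.875 <= 1, Kraft's inequality IS satisfied.
A prefix code with these lengths CAN exist.

Kraft sum = 0.875. Satisfied.


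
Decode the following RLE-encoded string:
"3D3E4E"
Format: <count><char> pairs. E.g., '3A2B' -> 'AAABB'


Expanding each <count><char> pair:
  3D -> 'DDD'
  3E -> 'EEE'
  4E -> 'EEEE'

Decoded = DDDEEEEEEE


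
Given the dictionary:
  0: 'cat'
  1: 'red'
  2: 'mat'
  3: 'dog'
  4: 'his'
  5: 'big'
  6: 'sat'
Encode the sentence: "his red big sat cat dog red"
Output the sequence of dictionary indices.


Look up each word in the dictionary:
  'his' -> 4
  'red' -> 1
  'big' -> 5
  'sat' -> 6
  'cat' -> 0
  'dog' -> 3
  'red' -> 1

Encoded: [4, 1, 5, 6, 0, 3, 1]


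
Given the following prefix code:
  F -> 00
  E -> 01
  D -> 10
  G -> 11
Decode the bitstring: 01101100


Decoding step by step:
Bits 01 -> E
Bits 10 -> D
Bits 11 -> G
Bits 00 -> F


Decoded message: EDGF


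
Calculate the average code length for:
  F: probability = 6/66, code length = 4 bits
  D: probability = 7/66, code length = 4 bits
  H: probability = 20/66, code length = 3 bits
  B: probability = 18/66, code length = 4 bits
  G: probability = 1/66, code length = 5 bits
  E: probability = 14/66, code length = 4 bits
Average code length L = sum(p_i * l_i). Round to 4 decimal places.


Weighted contributions p_i * l_i:
  F: (6/66) * 4 = 24/66
  D: (7/66) * 4 = 28/66
  H: (20/66) * 3 = 60/66
  B: (18/66) * 4 = 72/66
  G: (1/66) * 5 = 5/66
  E: (14/66) * 4 = 56/66
Sum = (24 + 28 + 60 + 72 + 5 + 56)/66 = 245/66

L = 245/66 = 3.7121 bits/symbol


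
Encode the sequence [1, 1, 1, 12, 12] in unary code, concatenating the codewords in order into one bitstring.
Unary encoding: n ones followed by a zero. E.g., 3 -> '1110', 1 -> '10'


Encode each number as n ones followed by a terminating 0:
  1 -> 10 (2 bits)
  1 -> 10 (2 bits)
  1 -> 10 (2 bits)
  12 -> 1111111111110 (13 bits)
  12 -> 1111111111110 (13 bits)
Total length = 2 + 2 + 2 + 13 + 13 = 32 bits.

Unary([1, 1, 1, 12, 12]) = 10101011111111111101111111111110 (32 bits)


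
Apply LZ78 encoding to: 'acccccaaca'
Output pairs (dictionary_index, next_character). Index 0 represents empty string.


LZ78 encoding steps:
Dictionary: {0: ''}
Step 1: w='' (idx 0), next='a' -> output (0, 'a'), add 'a' as idx 1
Step 2: w='' (idx 0), next='c' -> output (0, 'c'), add 'c' as idx 2
Step 3: w='c' (idx 2), next='c' -> output (2, 'c'), add 'cc' as idx 3
Step 4: w='cc' (idx 3), next='a' -> output (3, 'a'), add 'cca' as idx 4
Step 5: w='a' (idx 1), next='c' -> output (1, 'c'), add 'ac' as idx 5
Step 6: w='a' (idx 1), end of input -> output (1, '')


Encoded: [(0, 'a'), (0, 'c'), (2, 'c'), (3, 'a'), (1, 'c'), (1, '')]


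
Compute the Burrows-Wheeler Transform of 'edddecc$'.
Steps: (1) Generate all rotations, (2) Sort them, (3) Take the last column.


Rotations (sorted):
  0: $edddecc -> last char: c
  1: c$edddec -> last char: c
  2: cc$eddde -> last char: e
  3: dddecc$e -> last char: e
  4: ddecc$ed -> last char: d
  5: decc$edd -> last char: d
  6: ecc$eddd -> last char: d
  7: edddecc$ -> last char: $


BWT = cceeddd$


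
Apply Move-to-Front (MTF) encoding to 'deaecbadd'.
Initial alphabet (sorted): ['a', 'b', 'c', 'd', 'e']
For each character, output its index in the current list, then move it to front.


MTF encoding:
'd': index 3 in ['a', 'b', 'c', 'd', 'e'] -> ['d', 'a', 'b', 'c', 'e']
'e': index 4 in ['d', 'a', 'b', 'c', 'e'] -> ['e', 'd', 'a', 'b', 'c']
'a': index 2 in ['e', 'd', 'a', 'b', 'c'] -> ['a', 'e', 'd', 'b', 'c']
'e': index 1 in ['a', 'e', 'd', 'b', 'c'] -> ['e', 'a', 'd', 'b', 'c']
'c': index 4 in ['e', 'a', 'd', 'b', 'c'] -> ['c', 'e', 'a', 'd', 'b']
'b': index 4 in ['c', 'e', 'a', 'd', 'b'] -> ['b', 'c', 'e', 'a', 'd']
'a': index 3 in ['b', 'c', 'e', 'a', 'd'] -> ['a', 'b', 'c', 'e', 'd']
'd': index 4 in ['a', 'b', 'c', 'e', 'd'] -> ['d', 'a', 'b', 'c', 'e']
'd': index 0 in ['d', 'a', 'b', 'c', 'e'] -> ['d', 'a', 'b', 'c', 'e']


Output: [3, 4, 2, 1, 4, 4, 3, 4, 0]


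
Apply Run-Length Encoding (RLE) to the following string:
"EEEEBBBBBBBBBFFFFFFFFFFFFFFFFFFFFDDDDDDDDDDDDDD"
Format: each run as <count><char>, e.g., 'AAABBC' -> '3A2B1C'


Scanning runs left to right:
  i=0: run of 'E' x 4 -> '4E'
  i=4: run of 'B' x 9 -> '9B'
  i=13: run of 'F' x 20 -> '20F'
  i=33: run of 'D' x 14 -> '14D'

RLE = 4E9B20F14D


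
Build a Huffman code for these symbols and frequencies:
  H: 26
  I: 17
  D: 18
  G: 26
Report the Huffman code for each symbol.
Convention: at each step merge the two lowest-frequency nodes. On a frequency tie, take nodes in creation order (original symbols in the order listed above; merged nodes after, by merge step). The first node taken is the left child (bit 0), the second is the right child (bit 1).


Huffman tree construction:
Step 1: Merge I(17) + D(18) = 35
Step 2: Merge H(26) + G(26) = 52
Step 3: Merge (I+D)(35) + (H+G)(52) = 87
Read each symbol's code off the tree from the root (left child = 0, right child = 1).

Codes:
  H: 10 (length 2)
  I: 00 (length 2)
  D: 01 (length 2)
  G: 11 (length 2)
Average code length: 174/87 = 2.0000 bits/symbol


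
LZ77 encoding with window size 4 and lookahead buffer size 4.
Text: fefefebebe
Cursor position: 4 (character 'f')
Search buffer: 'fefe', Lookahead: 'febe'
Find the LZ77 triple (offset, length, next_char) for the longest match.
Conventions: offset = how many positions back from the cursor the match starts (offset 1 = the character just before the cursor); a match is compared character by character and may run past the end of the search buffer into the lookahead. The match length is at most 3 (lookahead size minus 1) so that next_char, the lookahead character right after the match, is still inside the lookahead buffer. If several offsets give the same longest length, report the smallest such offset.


Try each offset into the search buffer:
  offset=1 (pos 3, char 'e'): match length 0
  offset=2 (pos 2, char 'f'): match length 2
  offset=3 (pos 1, char 'e'): match length 0
  offset=4 (pos 0, char 'f'): match length 2
Longest match has length 2, found at offsets 2, 4; take the smallest, offset 2.
next_char = character at position 4 + 2 = 6 -> 'b'

Best match: offset=2, length=2 (matching 'fe' starting at position 2)
LZ77 triple: (2, 2, 'b')


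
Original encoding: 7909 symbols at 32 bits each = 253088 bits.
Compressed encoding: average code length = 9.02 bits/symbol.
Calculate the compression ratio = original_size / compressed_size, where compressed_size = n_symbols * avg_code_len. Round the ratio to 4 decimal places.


original_size = n_symbols * orig_bits = 7909 * 32 = 253088 bits
compressed_size = n_symbols * avg_code_len = 7909 * 9.02 = 71339.18 bits
ratio = original_size / compressed_size = 253088 / 71339.18 = 3.5477

Compression ratio = 3.5477


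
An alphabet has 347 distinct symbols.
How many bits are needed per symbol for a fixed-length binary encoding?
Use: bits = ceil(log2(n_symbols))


log2(347) = 8.4388
Bracket: 2^8 = 256 < 347 <= 2^9 = 512
So ceil(log2(347)) = 9

bits = ceil(log2(347)) = ceil(8.4388) = 9 bits


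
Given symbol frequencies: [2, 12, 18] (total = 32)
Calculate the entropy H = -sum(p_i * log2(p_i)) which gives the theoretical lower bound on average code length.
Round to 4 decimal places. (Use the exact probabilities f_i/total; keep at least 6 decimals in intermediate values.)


Per-symbol terms -p_i * log2(p_i) with p_i = f_i/32:
  p = 2/32 = 0.062500: log2(p) = -4.000000, -p*log2(p) = 0.250000
  p = 12/32 = 0.375000: log2(p) = -1.415037, -p*log2(p) = 0.530639
  p = 18/32 = 0.562500: log2(p) = -0.830075, -p*log2(p) = 0.466917
H = 0.250000 + 0.530639 + 0.466917 = 1.247556

H = 1.2476 bits/symbol


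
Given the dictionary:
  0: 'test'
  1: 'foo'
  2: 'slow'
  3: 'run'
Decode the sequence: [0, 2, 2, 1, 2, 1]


Look up each index in the dictionary:
  0 -> 'test'
  2 -> 'slow'
  2 -> 'slow'
  1 -> 'foo'
  2 -> 'slow'
  1 -> 'foo'

Decoded: "test slow slow foo slow foo"


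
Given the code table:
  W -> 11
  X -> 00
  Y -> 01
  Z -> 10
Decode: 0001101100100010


Decoding:
00 -> X
01 -> Y
10 -> Z
11 -> W
00 -> X
10 -> Z
00 -> X
10 -> Z


Result: XYZWXZXZ


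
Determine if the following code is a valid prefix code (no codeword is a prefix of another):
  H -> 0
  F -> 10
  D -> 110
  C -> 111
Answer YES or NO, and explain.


Checking each pair (does one codeword prefix another?):
  H='0' vs F='10': no prefix
  H='0' vs D='110': no prefix
  H='0' vs C='111': no prefix
  F='10' vs H='0': no prefix
  F='10' vs D='110': no prefix
  F='10' vs C='111': no prefix
  D='110' vs H='0': no prefix
  D='110' vs F='10': no prefix
  D='110' vs C='111': no prefix
  C='111' vs H='0': no prefix
  C='111' vs F='10': no prefix
  C='111' vs D='110': no prefix
No violation found over all pairs.

YES -- this is a valid prefix code. No codeword is a prefix of any other codeword.


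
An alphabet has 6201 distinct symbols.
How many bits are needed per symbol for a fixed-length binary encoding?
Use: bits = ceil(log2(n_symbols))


log2(6201) = 12.5983
Bracket: 2^12 = 4096 < 6201 <= 2^13 = 8192
So ceil(log2(6201)) = 13

bits = ceil(log2(6201)) = ceil(12.5983) = 13 bits


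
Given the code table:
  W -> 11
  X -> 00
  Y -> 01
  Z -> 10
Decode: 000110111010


Decoding:
00 -> X
01 -> Y
10 -> Z
11 -> W
10 -> Z
10 -> Z


Result: XYZWZZ


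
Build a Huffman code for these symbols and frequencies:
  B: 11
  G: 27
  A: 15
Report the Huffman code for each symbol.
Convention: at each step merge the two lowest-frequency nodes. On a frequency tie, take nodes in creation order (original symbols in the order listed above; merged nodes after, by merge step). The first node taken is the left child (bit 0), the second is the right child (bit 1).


Huffman tree construction:
Step 1: Merge B(11) + A(15) = 26
Step 2: Merge (B+A)(26) + G(27) = 53
Read each symbol's code off the tree from the root (left child = 0, right child = 1).

Codes:
  B: 00 (length 2)
  G: 1 (length 1)
  A: 01 (length 2)
Average code length: 79/53 = 1.4906 bits/symbol


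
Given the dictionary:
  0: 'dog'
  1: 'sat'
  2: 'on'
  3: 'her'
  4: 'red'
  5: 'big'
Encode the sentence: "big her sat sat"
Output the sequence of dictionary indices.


Look up each word in the dictionary:
  'big' -> 5
  'her' -> 3
  'sat' -> 1
  'sat' -> 1

Encoded: [5, 3, 1, 1]


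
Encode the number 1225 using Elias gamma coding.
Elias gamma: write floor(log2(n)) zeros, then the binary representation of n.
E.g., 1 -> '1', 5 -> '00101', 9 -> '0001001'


num_bits = floor(log2(1225)) + 1 = 11
leading_zeros = num_bits - 1 = 10
binary(1225) = 10011001001

Elias gamma(1225) = '0000000000' + '10011001001' = 000000000010011001001 (21 bits)


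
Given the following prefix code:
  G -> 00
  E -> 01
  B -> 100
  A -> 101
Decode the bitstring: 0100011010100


Decoding step by step:
Bits 01 -> E
Bits 00 -> G
Bits 01 -> E
Bits 101 -> A
Bits 01 -> E
Bits 00 -> G


Decoded message: EGEAEG


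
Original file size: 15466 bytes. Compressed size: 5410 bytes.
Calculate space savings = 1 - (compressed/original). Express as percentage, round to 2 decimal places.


ratio = compressed/original = 5410/15466 = 0.3498
savings = 1 - ratio = 1 - 0.3498 = 0.6502
as a percentage: 0.6502 * 100 = 65.02%

Space savings = 1 - 5410/15466 = 65.02%


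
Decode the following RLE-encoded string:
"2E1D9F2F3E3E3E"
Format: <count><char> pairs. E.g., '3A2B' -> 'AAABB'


Expanding each <count><char> pair:
  2E -> 'EE'
  1D -> 'D'
  9F -> 'FFFFFFFFF'
  2F -> 'FF'
  3E -> 'EEE'
  3E -> 'EEE'
  3E -> 'EEE'

Decoded = EEDFFFFFFFFFFFEEEEEEEEE


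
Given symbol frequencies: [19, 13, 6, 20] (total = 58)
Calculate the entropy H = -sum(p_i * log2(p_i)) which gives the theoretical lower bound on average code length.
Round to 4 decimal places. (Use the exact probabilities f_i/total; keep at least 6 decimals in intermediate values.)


Per-symbol terms -p_i * log2(p_i) with p_i = f_i/58:
  p = 19/58 = 0.327586: log2(p) = -1.610053, -p*log2(p) = 0.527431
  p = 13/58 = 0.224138: log2(p) = -2.157541, -p*log2(p) = 0.483587
  p = 6/58 = 0.103448: log2(p) = -3.273018, -p*log2(p) = 0.338588
  p = 20/58 = 0.344828: log2(p) = -1.536053, -p*log2(p) = 0.529673
H = 0.527431 + 0.483587 + 0.338588 + 0.529673 = 1.879279

H = 1.8793 bits/symbol


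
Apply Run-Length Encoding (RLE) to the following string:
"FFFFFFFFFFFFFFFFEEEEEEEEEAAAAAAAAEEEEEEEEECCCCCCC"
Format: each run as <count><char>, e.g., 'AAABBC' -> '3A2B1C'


Scanning runs left to right:
  i=0: run of 'F' x 16 -> '16F'
  i=16: run of 'E' x 9 -> '9E'
  i=25: run of 'A' x 8 -> '8A'
  i=33: run of 'E' x 9 -> '9E'
  i=42: run of 'C' x 7 -> '7C'

RLE = 16F9E8A9E7C


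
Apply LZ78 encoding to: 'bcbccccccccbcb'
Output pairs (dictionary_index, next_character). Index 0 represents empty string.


LZ78 encoding steps:
Dictionary: {0: ''}
Step 1: w='' (idx 0), next='b' -> output (0, 'b'), add 'b' as idx 1
Step 2: w='' (idx 0), next='c' -> output (0, 'c'), add 'c' as idx 2
Step 3: w='b' (idx 1), next='c' -> output (1, 'c'), add 'bc' as idx 3
Step 4: w='c' (idx 2), next='c' -> output (2, 'c'), add 'cc' as idx 4
Step 5: w='cc' (idx 4), next='c' -> output (4, 'c'), add 'ccc' as idx 5
Step 6: w='cc' (idx 4), next='b' -> output (4, 'b'), add 'ccb' as idx 6
Step 7: w='c' (idx 2), next='b' -> output (2, 'b'), add 'cb' as idx 7


Encoded: [(0, 'b'), (0, 'c'), (1, 'c'), (2, 'c'), (4, 'c'), (4, 'b'), (2, 'b')]


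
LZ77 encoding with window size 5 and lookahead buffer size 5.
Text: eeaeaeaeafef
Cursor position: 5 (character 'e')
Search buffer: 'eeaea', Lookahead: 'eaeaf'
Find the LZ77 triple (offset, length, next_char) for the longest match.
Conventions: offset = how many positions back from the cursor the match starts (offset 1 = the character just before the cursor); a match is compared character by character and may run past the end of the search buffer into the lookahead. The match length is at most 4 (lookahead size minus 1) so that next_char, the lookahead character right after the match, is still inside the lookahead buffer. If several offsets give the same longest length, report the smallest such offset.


Try each offset into the search buffer:
  offset=1 (pos 4, char 'a'): match length 0
  offset=2 (pos 3, char 'e'): match length 4
  offset=3 (pos 2, char 'a'): match length 0
  offset=4 (pos 1, char 'e'): match length 4
  offset=5 (pos 0, char 'e'): match length 1
Longest match has length 4, found at offsets 2, 4; take the smallest, offset 2.
next_char = character at position 5 + 4 = 9 -> 'f'

Best match: offset=2, length=4 (matching 'eaea' starting at position 3)
LZ77 triple: (2, 4, 'f')
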